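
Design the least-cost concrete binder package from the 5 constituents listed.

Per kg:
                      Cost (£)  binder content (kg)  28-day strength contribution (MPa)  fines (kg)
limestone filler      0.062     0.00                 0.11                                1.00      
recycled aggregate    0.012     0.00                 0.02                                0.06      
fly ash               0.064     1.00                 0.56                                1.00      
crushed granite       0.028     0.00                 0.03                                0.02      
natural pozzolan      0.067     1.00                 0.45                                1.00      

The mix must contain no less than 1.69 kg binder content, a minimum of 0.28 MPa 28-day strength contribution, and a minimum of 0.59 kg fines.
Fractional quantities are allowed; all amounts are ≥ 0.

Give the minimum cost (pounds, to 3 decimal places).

£0.108

Let x1 = kg of limestone filler, x2 = kg of recycled aggregate, x3 = kg of fly ash, x4 = kg of crushed granite, x5 = kg of natural pozzolan.
Minimize 0.062x1 + 0.012x2 + 0.064x3 + 0.028x4 + 0.067x5 subject to:
  1x3 + 1x5 ≥ 1.69   (binder content)
  0.11x1 + 0.02x2 + 0.56x3 + 0.03x4 + 0.45x5 ≥ 0.28   (28-day strength contribution)
  1x1 + 0.06x2 + 1x3 + 0.02x4 + 1x5 ≥ 0.59   (fines)
  x1, x2, x3, x4, x5 ≥ 0.
The optimal basis is {fly ash}; limestone filler, recycled aggregate, crushed granite, natural pozzolan drop out. The binder content requirement is met with equality.
Optimal quantities: fly ash = 1.69 kg.
Hence cost = 0.064·1.69 = £0.10816.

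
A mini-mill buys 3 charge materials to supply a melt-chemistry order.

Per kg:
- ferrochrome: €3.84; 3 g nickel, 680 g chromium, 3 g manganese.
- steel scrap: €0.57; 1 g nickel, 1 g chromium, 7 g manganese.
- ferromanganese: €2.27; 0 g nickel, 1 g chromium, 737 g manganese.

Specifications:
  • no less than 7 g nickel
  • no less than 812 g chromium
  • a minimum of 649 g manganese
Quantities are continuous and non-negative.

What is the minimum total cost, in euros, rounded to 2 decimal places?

€8.43

This is a linear program. Let x1 = kg of ferrochrome, x2 = kg of steel scrap, x3 = kg of ferromanganese.
Minimise 3.84x1 + 0.57x2 + 2.27x3 subject to:
  3x1 + 1x2 ≥ 7   (nickel)
  680x1 + 1x2 + 1x3 ≥ 812   (chromium)
  3x1 + 7x2 + 737x3 ≥ 649   (manganese)
  x1, x2, x3 ≥ 0.
All 3 inputs are positive at the optimum. The nickel, chromium, manganese requirements are met with equality.
Solving gives x1 = 1.188, x2 = 3.437, x3 = 0.8431.
Cost = 3.84·1.188 + 0.57·3.437 + 2.27·0.8431 = 8.4348.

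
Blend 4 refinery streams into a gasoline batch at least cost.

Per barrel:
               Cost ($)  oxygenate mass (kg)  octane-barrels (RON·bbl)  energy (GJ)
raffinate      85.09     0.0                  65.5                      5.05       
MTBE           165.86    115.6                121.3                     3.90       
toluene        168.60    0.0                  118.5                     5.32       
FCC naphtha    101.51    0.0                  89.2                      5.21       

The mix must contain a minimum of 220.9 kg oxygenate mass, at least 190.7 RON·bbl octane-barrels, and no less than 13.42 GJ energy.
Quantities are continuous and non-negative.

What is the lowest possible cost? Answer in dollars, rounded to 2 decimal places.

Treat it as an LP. Let x1 = barrels of raffinate, x2 = barrels of MTBE, x3 = barrels of toluene, x4 = barrels of FCC naphtha.
min 85.09x1 + 165.86x2 + 168.6x3 + 101.51x4 with:
  115.6x2 ≥ 220.9   (oxygenate mass)
  65.5x1 + 121.3x2 + 118.5x3 + 89.2x4 ≥ 190.7   (octane-barrels)
  5.05x1 + 3.9x2 + 5.32x3 + 5.21x4 ≥ 13.42   (energy)
  x1, x2, x3, x4 ≥ 0.
At the optimum only raffinate, MTBE are positive (toluene, FCC naphtha = 0). There the oxygenate mass and energy constraints are tight.
So raffinate = 1.1817 barrels, MTBE = 1.9109 barrels.
Total cost: 85.09·1.1817 + 165.86·1.9109 = 417.4927.

$417.49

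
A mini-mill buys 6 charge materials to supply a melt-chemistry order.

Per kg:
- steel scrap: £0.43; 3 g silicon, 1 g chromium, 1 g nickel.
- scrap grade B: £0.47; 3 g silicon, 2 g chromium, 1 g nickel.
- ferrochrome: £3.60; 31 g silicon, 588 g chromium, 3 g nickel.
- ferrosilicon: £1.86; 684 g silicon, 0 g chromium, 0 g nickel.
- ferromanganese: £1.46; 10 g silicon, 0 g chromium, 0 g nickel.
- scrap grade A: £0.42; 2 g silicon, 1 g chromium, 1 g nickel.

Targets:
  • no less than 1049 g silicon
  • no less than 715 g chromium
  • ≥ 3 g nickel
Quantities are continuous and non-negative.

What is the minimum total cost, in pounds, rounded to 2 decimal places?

£7.13

Let x1 = kg of steel scrap, x2 = kg of scrap grade B, x3 = kg of ferrochrome, x4 = kg of ferrosilicon, x5 = kg of ferromanganese, x6 = kg of scrap grade A.
min 0.43x1 + 0.47x2 + 3.6x3 + 1.86x4 + 1.46x5 + 0.42x6 s.t.:
  3x1 + 3x2 + 31x3 + 684x4 + 10x5 + 2x6 ≥ 1049   (silicon)
  1x1 + 2x2 + 588x3 + 1x6 ≥ 715   (chromium)
  1x1 + 1x2 + 3x3 + 1x6 ≥ 3   (nickel)
  x1, x2, x3, x4, x5, x6 ≥ 0.
The minimum-cost mix takes nothing from steel scrap, scrap grade B, ferromanganese, scrap grade A — only ferrochrome, ferrosilicon. The silicon and chromium requirements are met with equality.
That vertex is x3 = 1.216, x4 = 1.479.
Cost = 3.6·1.216 + 1.86·1.479 = 7.1285.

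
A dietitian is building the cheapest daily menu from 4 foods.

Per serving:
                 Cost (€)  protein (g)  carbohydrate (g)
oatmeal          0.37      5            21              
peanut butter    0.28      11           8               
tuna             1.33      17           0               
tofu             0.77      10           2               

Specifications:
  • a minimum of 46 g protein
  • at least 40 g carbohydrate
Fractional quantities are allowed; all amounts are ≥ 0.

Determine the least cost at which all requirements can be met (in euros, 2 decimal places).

€1.26

Treat it as an LP. Let x1 = servings of oatmeal, x2 = servings of peanut butter, x3 = servings of tuna, x4 = servings of tofu.
min 0.37x1 + 0.28x2 + 1.33x3 + 0.77x4 subject to:
  5x1 + 11x2 + 17x3 + 10x4 ≥ 46   (protein)
  21x1 + 8x2 + 2x4 ≥ 40   (carbohydrate)
  x1, x2, x3, x4 ≥ 0.
The cheapest feasible vertex uses only oatmeal, peanut butter; tuna, tofu are not used. The protein and carbohydrate requirements are met with equality.
Optimal quantities: oatmeal = 0.377 servings, peanut butter = 4.01 servings.
Total cost: 0.37·0.377 + 0.28·4.01 = 1.2623.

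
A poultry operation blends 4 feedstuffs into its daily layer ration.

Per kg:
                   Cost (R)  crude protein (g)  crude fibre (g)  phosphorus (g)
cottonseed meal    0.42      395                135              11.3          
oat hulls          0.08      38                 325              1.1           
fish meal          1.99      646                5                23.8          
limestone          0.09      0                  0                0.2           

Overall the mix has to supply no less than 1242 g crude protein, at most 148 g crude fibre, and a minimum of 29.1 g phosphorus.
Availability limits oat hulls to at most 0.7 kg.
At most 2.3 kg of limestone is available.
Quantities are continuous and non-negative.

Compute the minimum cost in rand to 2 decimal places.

R2.99

This is a linear program. Let x1 = kg of cottonseed meal, x2 = kg of oat hulls, x3 = kg of fish meal, x4 = kg of limestone.
min 0.42x1 + 0.08x2 + 1.99x3 + 0.09x4 s.t.:
  395x1 + 38x2 + 646x3 ≥ 1242   (crude protein)
  135x1 + 325x2 + 5x3 ≤ 148   (crude fibre)
  11.3x1 + 1.1x2 + 23.8x3 + 0.2x4 ≥ 29.1   (phosphorus)
  x2 ≤ 0.7
  x4 ≤ 2.3
  x1, x2, x3, x4 ≥ 0.
The optimal basis is {cottonseed meal, fish meal}; oat hulls, limestone drop out. The crude protein and crude fibre requirements are met with equality.
So cottonseed meal = 1.049 kg, fish meal = 1.281 kg.
Hence cost = 0.42·1.049 + 1.99·1.281 = R2.9898.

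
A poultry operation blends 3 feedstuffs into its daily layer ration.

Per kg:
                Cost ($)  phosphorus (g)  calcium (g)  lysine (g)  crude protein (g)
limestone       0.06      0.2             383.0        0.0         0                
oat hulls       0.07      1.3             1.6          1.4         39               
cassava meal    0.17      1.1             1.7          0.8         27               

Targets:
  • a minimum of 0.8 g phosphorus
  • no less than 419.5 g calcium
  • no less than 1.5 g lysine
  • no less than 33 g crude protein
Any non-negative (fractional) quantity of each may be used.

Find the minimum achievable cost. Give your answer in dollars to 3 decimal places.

This is a linear program. Let x1 = kg of limestone, x2 = kg of oat hulls, x3 = kg of cassava meal.
Minimize 0.06x1 + 0.07x2 + 0.17x3 with:
  0.2x1 + 1.3x2 + 1.1x3 ≥ 0.8   (phosphorus)
  383x1 + 1.6x2 + 1.7x3 ≥ 419.5   (calcium)
  1.4x2 + 0.8x3 ≥ 1.5   (lysine)
  39x2 + 27x3 ≥ 33   (crude protein)
  x1, x2, x3 ≥ 0.
At the optimum only limestone, oat hulls are positive (cassava meal = 0). The calcium and lysine requirements are met with equality.
Solving gives x1 = 1.091, x2 = 1.071.
Objective = 0.06·1.091 + 0.07·1.071 = 0.14043.

$0.140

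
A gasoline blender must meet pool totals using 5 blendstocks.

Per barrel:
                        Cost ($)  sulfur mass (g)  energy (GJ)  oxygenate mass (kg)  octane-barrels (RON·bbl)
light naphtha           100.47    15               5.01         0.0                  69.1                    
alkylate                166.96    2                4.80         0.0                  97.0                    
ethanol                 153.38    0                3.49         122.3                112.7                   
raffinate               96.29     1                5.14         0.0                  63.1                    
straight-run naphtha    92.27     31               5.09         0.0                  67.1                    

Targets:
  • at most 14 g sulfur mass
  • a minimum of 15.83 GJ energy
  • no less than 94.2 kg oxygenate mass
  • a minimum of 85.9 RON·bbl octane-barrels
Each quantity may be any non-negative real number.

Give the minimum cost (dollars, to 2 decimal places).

Treat it as an LP. Let x1 = barrels of light naphtha, x2 = barrels of alkylate, x3 = barrels of ethanol, x4 = barrels of raffinate, x5 = barrels of straight-run naphtha.
Minimise 100.47x1 + 166.96x2 + 153.38x3 + 96.29x4 + 92.27x5 subject to:
  15x1 + 2x2 + 1x4 + 31x5 ≤ 14   (sulfur mass)
  5.01x1 + 4.8x2 + 3.49x3 + 5.14x4 + 5.09x5 ≥ 15.83   (energy)
  122.3x3 ≥ 94.2   (oxygenate mass)
  69.1x1 + 97x2 + 112.7x3 + 63.1x4 + 67.1x5 ≥ 85.9   (octane-barrels)
  x1, x2, x3, x4, x5 ≥ 0.
At the optimum only ethanol, raffinate, straight-run naphtha are positive (light naphtha, alkylate = 0). There the sulfur mass, energy, oxygenate mass constraints are tight.
Optimal quantities: ethanol = 0.77024 barrels, raffinate = 2.1792 barrels, straight-run naphtha = 0.38132 barrels.
Hence cost = 153.38·0.77024 + 96.29·2.1792 + 92.27·0.38132 = $363.1590.

$363.16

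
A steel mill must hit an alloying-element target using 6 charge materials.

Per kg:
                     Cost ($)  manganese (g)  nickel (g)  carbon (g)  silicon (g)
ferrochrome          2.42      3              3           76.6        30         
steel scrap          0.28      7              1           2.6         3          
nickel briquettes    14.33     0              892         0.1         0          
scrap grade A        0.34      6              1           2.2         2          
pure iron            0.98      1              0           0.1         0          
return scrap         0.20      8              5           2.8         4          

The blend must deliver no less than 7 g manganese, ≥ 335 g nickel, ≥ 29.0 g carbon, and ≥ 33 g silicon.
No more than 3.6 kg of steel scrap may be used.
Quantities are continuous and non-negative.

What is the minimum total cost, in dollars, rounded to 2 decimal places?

$6.52

Treat it as an LP. Let x1 = kg of ferrochrome, x2 = kg of steel scrap, x3 = kg of nickel briquettes, x4 = kg of scrap grade A, x5 = kg of pure iron, x6 = kg of return scrap.
min 2.42x1 + 0.28x2 + 14.33x3 + 0.34x4 + 0.98x5 + 0.2x6 subject to:
  3x1 + 7x2 + 6x4 + 1x5 + 8x6 ≥ 7   (manganese)
  3x1 + 1x2 + 892x3 + 1x4 + 5x6 ≥ 335   (nickel)
  76.6x1 + 2.6x2 + 0.1x3 + 2.2x4 + 0.1x5 + 2.8x6 ≥ 29   (carbon)
  30x1 + 3x2 + 2x4 + 4x6 ≥ 33   (silicon)
  x2 ≤ 3.6
  x1, x2, x3, x4, x5, x6 ≥ 0.
The optimal basis is {ferrochrome, nickel briquettes, return scrap}; steel scrap, scrap grade A, pure iron drop out. There the nickel, carbon, silicon constraints are tight.
Optimal quantities: ferrochrome = 0.1055 kg, nickel briquettes = 0.3334 kg, return scrap = 7.459 kg.
Cost = 2.42·0.1055 + 14.33·0.3334 + 0.2·7.459 = 6.5247.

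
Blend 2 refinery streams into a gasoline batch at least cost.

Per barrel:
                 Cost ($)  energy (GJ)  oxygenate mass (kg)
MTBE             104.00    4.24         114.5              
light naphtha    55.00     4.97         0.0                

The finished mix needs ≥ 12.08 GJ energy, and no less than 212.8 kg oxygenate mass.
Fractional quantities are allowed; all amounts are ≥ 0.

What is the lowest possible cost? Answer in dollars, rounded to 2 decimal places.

$239.76

Let x1 = barrels of MTBE, x2 = barrels of light naphtha.
Minimise 104x1 + 55x2 s.t.:
  4.24x1 + 4.97x2 ≥ 12.08   (energy)
  114.5x1 ≥ 212.8   (oxygenate mass)
  x1, x2 ≥ 0.
Both inputs are positive at the optimum. The energy and oxygenate mass requirements are met with equality.
That vertex is x1 = 1.8585, x2 = 0.84505.
Hence cost = 104·1.8585 + 55·0.84505 = $239.7618.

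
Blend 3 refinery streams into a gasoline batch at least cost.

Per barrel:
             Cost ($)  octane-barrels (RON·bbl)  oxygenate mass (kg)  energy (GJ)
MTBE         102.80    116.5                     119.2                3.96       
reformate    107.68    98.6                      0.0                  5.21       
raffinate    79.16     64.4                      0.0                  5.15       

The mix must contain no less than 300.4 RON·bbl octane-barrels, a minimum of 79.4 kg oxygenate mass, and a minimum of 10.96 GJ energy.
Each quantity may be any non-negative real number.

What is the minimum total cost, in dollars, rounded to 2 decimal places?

This is a linear program. Let x1 = barrels of MTBE, x2 = barrels of reformate, x3 = barrels of raffinate.
min 102.8x1 + 107.68x2 + 79.16x3 s.t.:
  116.5x1 + 98.6x2 + 64.4x3 ≥ 300.4   (octane-barrels)
  119.2x1 ≥ 79.4   (oxygenate mass)
  3.96x1 + 5.21x2 + 5.15x3 ≥ 10.96   (energy)
  x1, x2, x3 ≥ 0.
The cheapest feasible vertex uses only MTBE, raffinate; reformate is not used. Binding constraints: octane-barrels and energy.
Solving gives x1 = 2.4387, x3 = 0.25295.
Objective = 102.8·2.4387 + 79.16·0.25295 = 270.7219.

$270.72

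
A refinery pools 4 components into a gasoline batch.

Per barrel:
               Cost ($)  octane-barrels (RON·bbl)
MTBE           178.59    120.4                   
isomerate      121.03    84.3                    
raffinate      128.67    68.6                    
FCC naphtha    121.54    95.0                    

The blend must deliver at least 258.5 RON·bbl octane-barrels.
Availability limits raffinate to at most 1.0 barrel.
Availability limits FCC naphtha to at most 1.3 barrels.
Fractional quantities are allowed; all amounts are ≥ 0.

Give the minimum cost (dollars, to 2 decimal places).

This is a linear program. Let x1 = barrels of MTBE, x2 = barrels of isomerate, x3 = barrels of raffinate, x4 = barrels of FCC naphtha.
Minimise 178.59x1 + 121.03x2 + 128.67x3 + 121.54x4 subject to:
  120.4x1 + 84.3x2 + 68.6x3 + 95x4 ≥ 258.5   (octane-barrels)
  x3 ≤ 1
  x4 ≤ 1.3
  x1, x2, x3, x4 ≥ 0.
At the optimum only isomerate, FCC naphtha are positive (MTBE, raffinate = 0). The octane-barrels and the FCC naphtha cap requirements are met with equality.
Optimal quantities: isomerate = 1.6014 barrels, FCC naphtha = 1.3 barrels.
Cost = 121.03·1.6014 + 121.54·1.3 = 351.8194.

$351.82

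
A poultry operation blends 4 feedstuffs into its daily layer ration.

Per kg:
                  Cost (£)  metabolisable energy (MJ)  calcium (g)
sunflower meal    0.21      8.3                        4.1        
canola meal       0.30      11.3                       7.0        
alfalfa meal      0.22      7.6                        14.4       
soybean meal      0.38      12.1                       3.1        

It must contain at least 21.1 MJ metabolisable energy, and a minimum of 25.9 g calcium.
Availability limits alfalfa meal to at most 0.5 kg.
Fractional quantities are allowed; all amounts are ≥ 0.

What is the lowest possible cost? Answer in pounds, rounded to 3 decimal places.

This is a linear program. Let x1 = kg of sunflower meal, x2 = kg of canola meal, x3 = kg of alfalfa meal, x4 = kg of soybean meal.
min 0.21x1 + 0.3x2 + 0.22x3 + 0.38x4 subject to:
  8.3x1 + 11.3x2 + 7.6x3 + 12.1x4 ≥ 21.1   (metabolisable energy)
  4.1x1 + 7x2 + 14.4x3 + 3.1x4 ≥ 25.9   (calcium)
  x3 ≤ 0.5
  x1, x2, x3, x4 ≥ 0.
The minimum-cost mix takes nothing from sunflower meal, soybean meal — only canola meal, alfalfa meal. There the calcium and the alfalfa meal cap constraints are tight.
So canola meal = 2.671 kg, alfalfa meal = 0.5 kg.
Hence cost = 0.3·2.671 + 0.22·0.5 = £0.91130.

£0.911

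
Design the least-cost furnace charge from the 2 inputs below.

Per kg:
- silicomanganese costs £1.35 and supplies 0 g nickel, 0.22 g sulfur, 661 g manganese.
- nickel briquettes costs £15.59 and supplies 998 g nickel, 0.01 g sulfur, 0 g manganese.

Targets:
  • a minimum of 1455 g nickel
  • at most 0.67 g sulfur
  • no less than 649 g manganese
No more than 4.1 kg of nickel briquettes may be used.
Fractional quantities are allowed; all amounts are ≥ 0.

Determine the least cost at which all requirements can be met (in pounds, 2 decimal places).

Set it up as a linear program. Let x1 = kg of silicomanganese, x2 = kg of nickel briquettes.
Minimize 1.35x1 + 15.59x2 subject to:
  998x2 ≥ 1455   (nickel)
  0.22x1 + 0.01x2 ≤ 0.67   (sulfur)
  661x1 ≥ 649   (manganese)
  x2 ≤ 4.1
  x1, x2 ≥ 0.
Both inputs are positive at the optimum. Binding constraints: nickel and manganese.
So silicomanganese = 0.98185 kg, nickel briquettes = 1.4579 kg.
Objective = 1.35·0.98185 + 15.59·1.4579 = 24.0542.

£24.05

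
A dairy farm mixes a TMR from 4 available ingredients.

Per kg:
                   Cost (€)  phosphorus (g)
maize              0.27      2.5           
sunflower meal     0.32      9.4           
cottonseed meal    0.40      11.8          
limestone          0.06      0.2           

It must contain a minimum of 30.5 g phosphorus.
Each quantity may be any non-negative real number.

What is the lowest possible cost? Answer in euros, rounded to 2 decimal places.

€1.03

Set it up as a linear program. Let x1 = kg of maize, x2 = kg of sunflower meal, x3 = kg of cottonseed meal, x4 = kg of limestone.
Minimize 0.27x1 + 0.32x2 + 0.4x3 + 0.06x4 s.t.:
  2.5x1 + 9.4x2 + 11.8x3 + 0.2x4 ≥ 30.5   (phosphorus)
  x1, x2, x3, x4 ≥ 0.
The cheapest feasible vertex uses only cottonseed meal; maize, sunflower meal, limestone are not used. There the phosphorus constraint is tight.
That vertex is x3 = 2.585.
Total cost: 0.4·2.585 = 1.0340.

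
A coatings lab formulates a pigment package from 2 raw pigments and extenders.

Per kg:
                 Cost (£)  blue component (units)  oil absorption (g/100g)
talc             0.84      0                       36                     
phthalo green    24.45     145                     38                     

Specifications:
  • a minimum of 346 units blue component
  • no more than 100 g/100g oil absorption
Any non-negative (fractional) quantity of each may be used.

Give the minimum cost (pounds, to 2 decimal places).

£58.34

This is a linear program. Let x1 = kg of talc, x2 = kg of phthalo green.
Minimise 0.84x1 + 24.45x2 with:
  145x2 ≥ 346   (blue component)
  36x1 + 38x2 ≤ 100   (oil absorption)
  x1, x2 ≥ 0.
The optimal basis is {phthalo green}; talc drops out. There the blue component constraint is tight.
Solving gives x2 = 2.386.
Hence cost = 24.45·2.386 = £58.3377.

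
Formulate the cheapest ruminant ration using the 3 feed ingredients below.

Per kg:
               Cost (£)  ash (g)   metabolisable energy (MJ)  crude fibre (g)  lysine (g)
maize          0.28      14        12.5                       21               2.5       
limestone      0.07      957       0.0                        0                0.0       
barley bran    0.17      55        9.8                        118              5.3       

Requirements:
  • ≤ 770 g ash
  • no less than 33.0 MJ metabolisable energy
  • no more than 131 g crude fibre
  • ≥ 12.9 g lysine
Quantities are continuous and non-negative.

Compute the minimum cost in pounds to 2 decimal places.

£1.31

Treat it as an LP. Let x1 = kg of maize, x2 = kg of limestone, x3 = kg of barley bran.
min 0.28x1 + 0.07x2 + 0.17x3 with:
  14x1 + 957x2 + 55x3 ≤ 770   (ash)
  12.5x1 + 9.8x3 ≥ 33   (metabolisable energy)
  21x1 + 118x3 ≤ 131   (crude fibre)
  2.5x1 + 5.3x3 ≥ 12.9   (lysine)
  x1, x2, x3 ≥ 0.
The optimal basis is {maize, barley bran}; limestone drops out. Binding constraints: crude fibre and lysine.
Optimal quantities: maize = 4.507 kg, barley bran = 0.3081 kg.
Hence cost = 0.28·4.507 + 0.17·0.3081 = £1.3143.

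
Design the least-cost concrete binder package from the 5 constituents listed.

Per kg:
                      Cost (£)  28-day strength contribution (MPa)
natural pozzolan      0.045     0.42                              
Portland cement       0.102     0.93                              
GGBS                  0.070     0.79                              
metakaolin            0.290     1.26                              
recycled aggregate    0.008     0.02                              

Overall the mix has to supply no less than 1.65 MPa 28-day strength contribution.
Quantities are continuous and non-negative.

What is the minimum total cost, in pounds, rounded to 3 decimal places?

Let x1 = kg of natural pozzolan, x2 = kg of Portland cement, x3 = kg of GGBS, x4 = kg of metakaolin, x5 = kg of recycled aggregate.
Minimise 0.045x1 + 0.102x2 + 0.07x3 + 0.29x4 + 0.008x5 subject to:
  0.42x1 + 0.93x2 + 0.79x3 + 1.26x4 + 0.02x5 ≥ 1.65   (28-day strength contribution)
  x1, x2, x3, x4, x5 ≥ 0.
The cheapest feasible vertex uses only GGBS; natural pozzolan, Portland cement, metakaolin, recycled aggregate are not used. Binding constraint: 28-day strength contribution.
That vertex is x3 = 2.089.
Total cost: 0.07·2.089 = 0.14623.

£0.146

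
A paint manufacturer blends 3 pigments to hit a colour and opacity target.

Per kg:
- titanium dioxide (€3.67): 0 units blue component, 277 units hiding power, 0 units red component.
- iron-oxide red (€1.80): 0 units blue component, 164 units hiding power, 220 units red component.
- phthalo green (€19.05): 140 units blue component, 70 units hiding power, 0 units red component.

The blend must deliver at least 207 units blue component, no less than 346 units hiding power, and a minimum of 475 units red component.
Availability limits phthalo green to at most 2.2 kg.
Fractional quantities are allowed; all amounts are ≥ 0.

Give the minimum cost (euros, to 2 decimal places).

Let x1 = kg of titanium dioxide, x2 = kg of iron-oxide red, x3 = kg of phthalo green.
Minimise 3.67x1 + 1.8x2 + 19.05x3 s.t.:
  140x3 ≥ 207   (blue component)
  277x1 + 164x2 + 70x3 ≥ 346   (hiding power)
  220x2 ≥ 475   (red component)
  x3 ≤ 2.2
  x1, x2, x3 ≥ 0.
The optimal basis is {iron-oxide red, phthalo green}; titanium dioxide drops out. Binding constraints: blue component and red component.
Optimal quantities: iron-oxide red = 2.1591 kg, phthalo green = 1.4786 kg.
Total cost: 1.8·2.1591 + 19.05·1.4786 = 32.0537.

€32.05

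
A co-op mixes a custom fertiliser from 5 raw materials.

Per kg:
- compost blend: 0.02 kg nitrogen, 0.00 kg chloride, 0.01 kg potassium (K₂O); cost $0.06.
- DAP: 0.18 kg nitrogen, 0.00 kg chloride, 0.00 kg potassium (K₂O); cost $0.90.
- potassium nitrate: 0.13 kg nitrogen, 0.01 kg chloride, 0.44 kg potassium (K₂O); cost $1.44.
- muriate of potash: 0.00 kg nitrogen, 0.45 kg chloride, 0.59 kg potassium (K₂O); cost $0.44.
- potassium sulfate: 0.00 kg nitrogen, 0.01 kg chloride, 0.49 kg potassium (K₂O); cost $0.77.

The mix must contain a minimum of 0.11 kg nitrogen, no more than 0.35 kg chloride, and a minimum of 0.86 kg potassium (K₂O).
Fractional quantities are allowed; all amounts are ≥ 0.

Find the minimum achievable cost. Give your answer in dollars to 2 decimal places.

Set it up as a linear program. Let x1 = kg of compost blend, x2 = kg of DAP, x3 = kg of potassium nitrate, x4 = kg of muriate of potash, x5 = kg of potassium sulfate.
Minimize 0.06x1 + 0.9x2 + 1.44x3 + 0.44x4 + 0.77x5 subject to:
  0.02x1 + 0.18x2 + 0.13x3 ≥ 0.11   (nitrogen)
  0.01x3 + 0.45x4 + 0.01x5 ≤ 0.35   (chloride)
  0.01x1 + 0.44x3 + 0.59x4 + 0.49x5 ≥ 0.86   (potassium (K₂O))
  x1, x2, x3, x4, x5 ≥ 0.
At the optimum only compost blend, muriate of potash, potassium sulfate are positive (DAP, potassium nitrate = 0). There the nitrogen, chloride, potassium (K₂O) constraints are tight.
Solving gives x1 = 5.5, x4 = 0.7616, x5 = 0.7258.
Hence cost = 0.06·5.5 + 0.44·0.7616 + 0.77·0.7258 = $1.2240.

$1.22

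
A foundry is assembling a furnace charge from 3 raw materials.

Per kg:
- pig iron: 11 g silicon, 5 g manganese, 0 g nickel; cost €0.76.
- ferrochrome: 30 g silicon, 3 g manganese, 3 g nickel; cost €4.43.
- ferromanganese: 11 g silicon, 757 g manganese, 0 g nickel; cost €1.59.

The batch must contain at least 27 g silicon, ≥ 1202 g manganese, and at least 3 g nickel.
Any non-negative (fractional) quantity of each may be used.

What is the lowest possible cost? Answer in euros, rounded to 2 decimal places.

Treat it as an LP. Let x1 = kg of pig iron, x2 = kg of ferrochrome, x3 = kg of ferromanganese.
Minimize 0.76x1 + 4.43x2 + 1.59x3 subject to:
  11x1 + 30x2 + 11x3 ≥ 27   (silicon)
  5x1 + 3x2 + 757x3 ≥ 1202   (manganese)
  3x2 ≥ 3   (nickel)
  x1, x2, x3 ≥ 0.
The cheapest feasible vertex uses only ferrochrome, ferromanganese; pig iron is not used. The manganese and nickel requirements are met with equality.
Solving gives x2 = 1, x3 = 1.584.
Total cost: 4.43·1 + 1.59·1.584 = 6.9486.

€6.95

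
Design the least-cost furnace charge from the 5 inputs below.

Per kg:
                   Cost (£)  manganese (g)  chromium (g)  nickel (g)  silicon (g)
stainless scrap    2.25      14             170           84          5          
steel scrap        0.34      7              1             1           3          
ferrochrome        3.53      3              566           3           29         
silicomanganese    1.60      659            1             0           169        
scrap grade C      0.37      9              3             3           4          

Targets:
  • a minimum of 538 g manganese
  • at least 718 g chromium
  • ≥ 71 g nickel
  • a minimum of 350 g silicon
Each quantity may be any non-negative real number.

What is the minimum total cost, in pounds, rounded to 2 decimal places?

Let x1 = kg of stainless scrap, x2 = kg of steel scrap, x3 = kg of ferrochrome, x4 = kg of silicomanganese, x5 = kg of scrap grade C.
Minimise 2.25x1 + 0.34x2 + 3.53x3 + 1.6x4 + 0.37x5 subject to:
  14x1 + 7x2 + 3x3 + 659x4 + 9x5 ≥ 538   (manganese)
  170x1 + 1x2 + 566x3 + 1x4 + 3x5 ≥ 718   (chromium)
  84x1 + 1x2 + 3x3 + 3x5 ≥ 71   (nickel)
  5x1 + 3x2 + 29x3 + 169x4 + 4x5 ≥ 350   (silicon)
  x1, x2, x3, x4, x5 ≥ 0.
At the optimum only stainless scrap, ferrochrome, silicomanganese are positive (steel scrap, scrap grade C = 0). Binding constraints: chromium, nickel, silicon.
Optimal quantities: stainless scrap = 0.8087 kg, ferrochrome = 1.022 kg, silicomanganese = 1.872 kg.
Total cost: 2.25·0.8087 + 3.53·1.022 + 1.6·1.872 = 8.4224.

£8.42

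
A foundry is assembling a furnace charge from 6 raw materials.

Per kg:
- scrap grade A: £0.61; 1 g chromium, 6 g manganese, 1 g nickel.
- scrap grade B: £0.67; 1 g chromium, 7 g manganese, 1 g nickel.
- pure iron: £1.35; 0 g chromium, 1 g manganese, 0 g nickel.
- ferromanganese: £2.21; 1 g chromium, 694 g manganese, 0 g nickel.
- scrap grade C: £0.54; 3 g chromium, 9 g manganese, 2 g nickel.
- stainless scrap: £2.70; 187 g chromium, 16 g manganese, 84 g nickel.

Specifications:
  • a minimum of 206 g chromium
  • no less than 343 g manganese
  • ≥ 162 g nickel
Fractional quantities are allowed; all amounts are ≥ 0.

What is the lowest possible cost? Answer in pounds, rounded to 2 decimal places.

£6.20

Let x1 = kg of scrap grade A, x2 = kg of scrap grade B, x3 = kg of pure iron, x4 = kg of ferromanganese, x5 = kg of scrap grade C, x6 = kg of stainless scrap.
Minimise 0.61x1 + 0.67x2 + 1.35x3 + 2.21x4 + 0.54x5 + 2.7x6 with:
  1x1 + 1x2 + 1x4 + 3x5 + 187x6 ≥ 206   (chromium)
  6x1 + 7x2 + 1x3 + 694x4 + 9x5 + 16x6 ≥ 343   (manganese)
  1x1 + 1x2 + 2x5 + 84x6 ≥ 162   (nickel)
  x1, x2, x3, x4, x5, x6 ≥ 0.
The cheapest feasible vertex uses only ferromanganese, stainless scrap; scrap grade A, scrap grade B, pure iron, scrap grade C are not used. Binding constraints: manganese and nickel.
Optimal quantities: ferromanganese = 0.4498 kg, stainless scrap = 1.929 kg.
Total cost: 2.21·0.4498 + 2.7·1.929 = 6.2024.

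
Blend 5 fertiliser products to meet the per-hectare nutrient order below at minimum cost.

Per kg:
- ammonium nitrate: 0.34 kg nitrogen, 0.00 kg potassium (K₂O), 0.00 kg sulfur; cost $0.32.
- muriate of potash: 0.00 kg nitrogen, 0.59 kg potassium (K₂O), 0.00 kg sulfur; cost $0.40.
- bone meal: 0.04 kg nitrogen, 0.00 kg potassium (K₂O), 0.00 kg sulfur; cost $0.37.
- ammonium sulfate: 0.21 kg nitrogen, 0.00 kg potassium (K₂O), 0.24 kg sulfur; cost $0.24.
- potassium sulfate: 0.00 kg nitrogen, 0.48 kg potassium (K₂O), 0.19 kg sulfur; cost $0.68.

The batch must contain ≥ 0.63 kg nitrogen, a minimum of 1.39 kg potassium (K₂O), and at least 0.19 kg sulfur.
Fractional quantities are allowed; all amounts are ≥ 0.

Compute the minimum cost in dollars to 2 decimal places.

Treat it as an LP. Let x1 = kg of ammonium nitrate, x2 = kg of muriate of potash, x3 = kg of bone meal, x4 = kg of ammonium sulfate, x5 = kg of potassium sulfate.
Minimise 0.32x1 + 0.4x2 + 0.37x3 + 0.24x4 + 0.68x5 subject to:
  0.34x1 + 0.04x3 + 0.21x4 ≥ 0.63   (nitrogen)
  0.59x2 + 0.48x5 ≥ 1.39   (potassium (K₂O))
  0.24x4 + 0.19x5 ≥ 0.19   (sulfur)
  x1, x2, x3, x4, x5 ≥ 0.
The minimum-cost mix takes nothing from bone meal, potassium sulfate — only ammonium nitrate, muriate of potash, ammonium sulfate. Binding constraints: nitrogen, potassium (K₂O), sulfur.
Optimal quantities: ammonium nitrate = 1.364 kg, muriate of potash = 2.356 kg, ammonium sulfate = 0.7917 kg.
Cost = 0.32·1.364 + 0.4·2.356 + 0.24·0.7917 = 1.5689.

$1.57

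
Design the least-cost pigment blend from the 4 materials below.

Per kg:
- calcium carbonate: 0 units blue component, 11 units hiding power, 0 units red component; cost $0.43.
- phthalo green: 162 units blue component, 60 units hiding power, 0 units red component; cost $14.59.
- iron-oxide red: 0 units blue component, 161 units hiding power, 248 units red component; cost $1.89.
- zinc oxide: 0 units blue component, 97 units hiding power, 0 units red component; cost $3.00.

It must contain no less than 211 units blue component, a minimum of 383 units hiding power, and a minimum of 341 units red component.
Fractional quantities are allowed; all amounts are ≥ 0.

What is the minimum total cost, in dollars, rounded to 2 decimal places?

Let x1 = kg of calcium carbonate, x2 = kg of phthalo green, x3 = kg of iron-oxide red, x4 = kg of zinc oxide.
Minimise 0.43x1 + 14.59x2 + 1.89x3 + 3x4 s.t.:
  162x2 ≥ 211   (blue component)
  11x1 + 60x2 + 161x3 + 97x4 ≥ 383   (hiding power)
  248x3 ≥ 341   (red component)
  x1, x2, x3, x4 ≥ 0.
The cheapest feasible vertex uses only phthalo green, iron-oxide red; calcium carbonate, zinc oxide are not used. The blue component and hiding power requirements are met with equality.
So phthalo green = 1.3025 kg, iron-oxide red = 1.8935 kg.
Objective = 14.59·1.3025 + 1.89·1.8935 = 22.5822.

$22.58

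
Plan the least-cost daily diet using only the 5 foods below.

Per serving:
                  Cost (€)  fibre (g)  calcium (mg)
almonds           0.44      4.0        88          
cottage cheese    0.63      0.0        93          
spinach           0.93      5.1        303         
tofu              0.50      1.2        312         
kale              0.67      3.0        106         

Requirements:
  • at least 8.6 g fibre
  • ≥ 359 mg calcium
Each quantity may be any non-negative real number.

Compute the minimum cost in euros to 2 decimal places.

Treat it as an LP. Let x1 = servings of almonds, x2 = servings of cottage cheese, x3 = servings of spinach, x4 = servings of tofu, x5 = servings of kale.
min 0.44x1 + 0.63x2 + 0.93x3 + 0.5x4 + 0.67x5 subject to:
  4x1 + 5.1x3 + 1.2x4 + 3x5 ≥ 8.6   (fibre)
  88x1 + 93x2 + 303x3 + 312x4 + 106x5 ≥ 359   (calcium)
  x1, x2, x3, x4, x5 ≥ 0.
The cheapest feasible vertex uses only almonds, tofu; cottage cheese, spinach, kale are not used. There the fibre and calcium constraints are tight.
Solving gives x1 = 1.972, x4 = 0.5945.
Objective = 0.44·1.972 + 0.5·0.5945 = 1.1649.

€1.16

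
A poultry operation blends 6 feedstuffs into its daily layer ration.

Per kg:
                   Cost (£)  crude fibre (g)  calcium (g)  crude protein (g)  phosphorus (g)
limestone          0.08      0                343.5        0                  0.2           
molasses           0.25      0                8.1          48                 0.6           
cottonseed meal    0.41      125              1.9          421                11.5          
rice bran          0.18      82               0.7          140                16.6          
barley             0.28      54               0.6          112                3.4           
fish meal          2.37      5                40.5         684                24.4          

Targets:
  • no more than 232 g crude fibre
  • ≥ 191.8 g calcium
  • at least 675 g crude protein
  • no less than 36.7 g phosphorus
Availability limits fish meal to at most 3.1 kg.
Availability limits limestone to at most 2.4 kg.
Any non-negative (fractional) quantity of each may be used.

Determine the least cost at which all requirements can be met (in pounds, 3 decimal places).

Treat it as an LP. Let x1 = kg of limestone, x2 = kg of molasses, x3 = kg of cottonseed meal, x4 = kg of rice bran, x5 = kg of barley, x6 = kg of fish meal.
min 0.08x1 + 0.25x2 + 0.41x3 + 0.18x4 + 0.28x5 + 2.37x6 subject to:
  125x3 + 82x4 + 54x5 + 5x6 ≤ 232   (crude fibre)
  343.5x1 + 8.1x2 + 1.9x3 + 0.7x4 + 0.6x5 + 40.5x6 ≥ 191.8   (calcium)
  48x2 + 421x3 + 140x4 + 112x5 + 684x6 ≥ 675   (crude protein)
  0.2x1 + 0.6x2 + 11.5x3 + 16.6x4 + 3.4x5 + 24.4x6 ≥ 36.7   (phosphorus)
  x6 ≤ 3.1
  x1 ≤ 2.4
  x1, x2, x3, x4, x5, x6 ≥ 0.
At the optimum only limestone, cottonseed meal, rice bran, fish meal are positive (molasses, barley = 0). There the crude fibre, calcium, crude protein, phosphorus constraints are tight.
Optimal quantities: limestone = 0.5362 kg, cottonseed meal = 0.9542 kg, rice bran = 1.367 kg, fish meal = 0.1197 kg.
Hence cost = 0.08·0.5362 + 0.41·0.9542 + 0.18·1.367 + 2.37·0.1197 = £0.96387.

£0.964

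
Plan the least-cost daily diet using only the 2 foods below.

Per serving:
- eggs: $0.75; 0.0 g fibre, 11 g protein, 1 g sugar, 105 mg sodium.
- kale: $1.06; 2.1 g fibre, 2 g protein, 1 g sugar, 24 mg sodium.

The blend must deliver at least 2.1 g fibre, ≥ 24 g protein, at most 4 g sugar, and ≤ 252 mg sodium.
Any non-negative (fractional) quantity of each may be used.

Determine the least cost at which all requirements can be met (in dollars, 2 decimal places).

This is a linear program. Let x1 = servings of eggs, x2 = servings of kale.
min 0.75x1 + 1.06x2 subject to:
  2.1x2 ≥ 2.1   (fibre)
  11x1 + 2x2 ≥ 24   (protein)
  1x1 + 1x2 ≤ 4   (sugar)
  105x1 + 24x2 ≤ 252   (sodium)
  x1, x2 ≥ 0.
Both inputs are positive at the optimum. The fibre and protein requirements are met with equality.
Solving gives x1 = 2, x2 = 1.
Hence cost = 0.75·2 + 1.06·1 = $2.5600.

$2.56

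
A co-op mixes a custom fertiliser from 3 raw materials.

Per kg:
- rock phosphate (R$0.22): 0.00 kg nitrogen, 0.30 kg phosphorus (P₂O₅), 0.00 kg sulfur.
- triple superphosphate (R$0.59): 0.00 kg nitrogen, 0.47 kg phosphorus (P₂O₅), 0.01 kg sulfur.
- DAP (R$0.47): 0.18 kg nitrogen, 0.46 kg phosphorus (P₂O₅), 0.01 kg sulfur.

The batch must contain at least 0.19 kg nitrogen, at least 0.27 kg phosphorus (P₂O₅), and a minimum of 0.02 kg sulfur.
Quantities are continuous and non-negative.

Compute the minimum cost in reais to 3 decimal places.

R$0.940

Let x1 = kg of rock phosphate, x2 = kg of triple superphosphate, x3 = kg of DAP.
Minimize 0.22x1 + 0.59x2 + 0.47x3 with:
  0.18x3 ≥ 0.19   (nitrogen)
  0.3x1 + 0.47x2 + 0.46x3 ≥ 0.27   (phosphorus (P₂O₅))
  0.01x2 + 0.01x3 ≥ 0.02   (sulfur)
  x1, x2, x3 ≥ 0.
The optimal basis is {DAP}; rock phosphate, triple superphosphate drop out. Binding constraint: sulfur.
That vertex is x3 = 2.
Hence cost = 0.47·2 = R$0.94000.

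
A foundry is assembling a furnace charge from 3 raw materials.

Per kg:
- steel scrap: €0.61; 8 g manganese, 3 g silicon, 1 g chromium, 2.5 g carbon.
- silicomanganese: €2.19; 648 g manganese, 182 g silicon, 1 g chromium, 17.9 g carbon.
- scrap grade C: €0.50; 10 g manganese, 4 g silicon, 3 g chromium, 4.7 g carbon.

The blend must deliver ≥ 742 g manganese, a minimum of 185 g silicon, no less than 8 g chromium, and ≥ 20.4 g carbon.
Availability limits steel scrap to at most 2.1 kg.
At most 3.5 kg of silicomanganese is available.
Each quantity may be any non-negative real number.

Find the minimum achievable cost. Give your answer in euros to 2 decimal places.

€3.58

Treat it as an LP. Let x1 = kg of steel scrap, x2 = kg of silicomanganese, x3 = kg of scrap grade C.
min 0.61x1 + 2.19x2 + 0.5x3 subject to:
  8x1 + 648x2 + 10x3 ≥ 742   (manganese)
  3x1 + 182x2 + 4x3 ≥ 185   (silicon)
  1x1 + 1x2 + 3x3 ≥ 8   (chromium)
  2.5x1 + 17.9x2 + 4.7x3 ≥ 20.4   (carbon)
  x1 ≤ 2.1
  x2 ≤ 3.5
  x1, x2, x3 ≥ 0.
The cheapest feasible vertex uses only silicomanganese, scrap grade C; steel scrap is not used. Binding constraints: manganese and chromium.
That vertex is x2 = 1.11, x3 = 2.297.
Cost = 2.19·1.11 + 0.5·2.297 = 3.5794.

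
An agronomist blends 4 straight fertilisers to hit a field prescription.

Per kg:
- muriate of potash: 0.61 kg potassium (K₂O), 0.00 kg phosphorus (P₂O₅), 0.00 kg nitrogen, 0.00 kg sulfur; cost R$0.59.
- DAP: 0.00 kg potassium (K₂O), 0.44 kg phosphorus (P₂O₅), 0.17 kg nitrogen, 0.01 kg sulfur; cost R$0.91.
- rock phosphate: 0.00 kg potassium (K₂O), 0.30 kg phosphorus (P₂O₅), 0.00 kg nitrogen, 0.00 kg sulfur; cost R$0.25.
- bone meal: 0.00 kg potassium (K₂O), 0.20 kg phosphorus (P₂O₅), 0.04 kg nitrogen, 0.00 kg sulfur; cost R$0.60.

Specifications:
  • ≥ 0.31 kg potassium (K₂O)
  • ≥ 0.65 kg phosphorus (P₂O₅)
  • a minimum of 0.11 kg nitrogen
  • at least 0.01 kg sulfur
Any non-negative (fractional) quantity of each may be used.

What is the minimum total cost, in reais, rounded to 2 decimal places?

Treat it as an LP. Let x1 = kg of muriate of potash, x2 = kg of DAP, x3 = kg of rock phosphate, x4 = kg of bone meal.
Minimise 0.59x1 + 0.91x2 + 0.25x3 + 0.6x4 with:
  0.61x1 ≥ 0.31   (potassium (K₂O))
  0.44x2 + 0.3x3 + 0.2x4 ≥ 0.65   (phosphorus (P₂O₅))
  0.17x2 + 0.04x4 ≥ 0.11   (nitrogen)
  0.01x2 ≥ 0.01   (sulfur)
  x1, x2, x3, x4 ≥ 0.
The minimum-cost mix takes nothing from bone meal — only muriate of potash, DAP, rock phosphate. The potassium (K₂O), phosphorus (P₂O₅), sulfur requirements are met with equality.
So muriate of potash = 0.5082 kg, DAP = 1 kg, rock phosphate = 0.7 kg.
Hence cost = 0.59·0.5082 + 0.91·1 + 0.25·0.7 = R$1.3848.

R$1.38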